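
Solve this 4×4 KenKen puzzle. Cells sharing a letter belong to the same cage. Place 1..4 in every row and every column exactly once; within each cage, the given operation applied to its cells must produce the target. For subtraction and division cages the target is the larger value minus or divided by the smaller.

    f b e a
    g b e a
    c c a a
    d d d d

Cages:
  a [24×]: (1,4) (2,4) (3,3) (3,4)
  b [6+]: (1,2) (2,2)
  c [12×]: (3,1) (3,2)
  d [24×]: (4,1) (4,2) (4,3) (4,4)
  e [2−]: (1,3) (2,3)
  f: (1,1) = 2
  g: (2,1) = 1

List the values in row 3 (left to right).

4 3 2 1

Cage f is given, so (1,1) = 2.
Row 1 now contains 2, leaving (1,2) = 4.
Cage g is a single given cell, so (2,1) = 1.
Column 2 already has 4, which forces (2,2) = 2.
Column 2 already has 4, leaving (3,2) = 3.
Column 2 already has 3, so (4,2) = 1.
Cage e needs two cells with difference 2, so (1,3) = 1.
Row 1 already has 1, leaving (1,4) = 3.
Cage e's pair has difference 2, so (2,3) = 3.
3 is placed in column 4, leaving (2,4) = 4.
Row 3 already has 3, so (3,1) = 4.
Row 3 now contains 4; hence (3,3) = 2.
Row 3 already has 2; hence (3,4) = 1.
Column 1 already has 4; hence (4,1) = 3.
Column 3 now contains 2, which forces (4,3) = 4.
Column 4 already has 4; hence (4,4) = 2.
The full grid is 2 4 1 3 / 1 2 3 4 / 4 3 2 1 / 3 1 4 2.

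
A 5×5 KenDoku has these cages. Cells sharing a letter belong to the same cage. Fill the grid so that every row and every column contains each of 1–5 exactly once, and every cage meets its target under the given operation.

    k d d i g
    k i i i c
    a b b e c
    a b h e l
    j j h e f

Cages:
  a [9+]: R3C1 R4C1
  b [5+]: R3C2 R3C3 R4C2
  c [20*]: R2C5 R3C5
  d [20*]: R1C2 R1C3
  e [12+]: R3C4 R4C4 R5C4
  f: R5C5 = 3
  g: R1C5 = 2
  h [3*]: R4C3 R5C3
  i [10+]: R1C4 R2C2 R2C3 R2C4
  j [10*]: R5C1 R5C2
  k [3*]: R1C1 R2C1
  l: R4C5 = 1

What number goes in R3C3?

2

Cage g is given; hence R1C5 = 2.
Cage l is given; hence R4C5 = 1.
Cage f is given, leaving R5C5 = 3.
Cage b has sum 5, which forces R3C2 = 1.
Cage b has sum 5, so R3C3 = 2.
Row 4 already has 1, so R4C2 = 2.
Row 4 already has 1, leaving R4C3 = 3.
Column 2 already has 2, so R5C2 = 5.
3 is placed in row 5, so R5C3 = 1.
5 is placed in row 5, leaving R5C4 = 4.
Column 2 now contains 5, which forces R1C2 = 4.
The two cells of cage d must have product 20; hence R1C3 = 5.
Cage i has sum 10, leaving R1C4 = 1.
The 4 cells of cage i must have sum 10, which forces R2C2 = 3.
Cage i has sum 10; hence R2C3 = 4.
Cage i has sum 10; hence R2C4 = 2.
Row 2 already has 4, leaving R2C5 = 5.
The 3 cells of cage e must have sum 12, so R3C4 = 3.
Column 5 already has 5; hence R3C5 = 4.
4 is placed in column 4, which forces R4C4 = 5.
5 is placed in row 5, so R5C1 = 2.
Row 1 now contains 1; hence R1C1 = 3.
Row 2 already has 3, leaving R2C1 = 1.
Row 3 already has 4, which forces R3C1 = 5.
5 is placed in row 4, which forces R4C1 = 4.
Filled in: 3 4 5 1 2 / 1 3 4 2 5 / 5 1 2 3 4 / 4 2 3 5 1 / 2 5 1 4 3.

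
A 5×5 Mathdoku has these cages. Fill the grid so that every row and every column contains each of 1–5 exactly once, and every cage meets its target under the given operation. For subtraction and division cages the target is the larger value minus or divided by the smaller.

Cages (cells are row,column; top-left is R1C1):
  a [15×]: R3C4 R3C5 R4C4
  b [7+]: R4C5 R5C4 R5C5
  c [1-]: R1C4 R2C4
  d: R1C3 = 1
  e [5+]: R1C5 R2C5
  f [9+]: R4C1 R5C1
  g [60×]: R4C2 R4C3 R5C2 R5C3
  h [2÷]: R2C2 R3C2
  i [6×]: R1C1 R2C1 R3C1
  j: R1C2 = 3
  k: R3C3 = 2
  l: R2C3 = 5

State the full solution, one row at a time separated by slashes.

Cage j is a single given cell; hence R1C2 = 3.
D is a freebie, leaving R1C3 = 1.
Cage l is given, so R2C3 = 5.
Cage k is given, which forces R3C3 = 2.
Row 1 already has 1; hence R1C1 = 2.
Row 1 now contains 2, leaving R1C5 = 4.
The two cells of cage h must have quotient 2, so R2C2 = 2.
4 is placed in row 1, which forces R1C4 = 5.
Cage c's pair has difference 1, leaving R2C4 = 4.
Cage e needs two cells with sum 5, leaving R2C5 = 1.
Row 2 already has 1, so R2C1 = 3.
Cage i has product 6, leaving R3C1 = 1.
1 is placed in row 3, so R3C2 = 4.
1 is placed in row 3, leaving R3C4 = 3.
Cage a needs product 15, leaving R3C5 = 5.
Column 4 now contains 3, which forces R4C4 = 1.
The 3 cells of cage b must have sum 7; hence R4C5 = 2.
The 3 cells of cage b must have sum 7, so R5C4 = 2.
Cage b needs sum 7, leaving R5C5 = 3.
1 is placed in row 4, so R4C2 = 5.
Cage g has product 60, leaving R4C3 = 3.
Cage g needs product 60; hence R5C2 = 1.
3 is placed in row 5, so R5C3 = 4.
5 is placed in row 4; hence R4C1 = 4.
Row 5 already has 4, leaving R5C1 = 5.

2 3 1 5 4 / 3 2 5 4 1 / 1 4 2 3 5 / 4 5 3 1 2 / 5 1 4 2 3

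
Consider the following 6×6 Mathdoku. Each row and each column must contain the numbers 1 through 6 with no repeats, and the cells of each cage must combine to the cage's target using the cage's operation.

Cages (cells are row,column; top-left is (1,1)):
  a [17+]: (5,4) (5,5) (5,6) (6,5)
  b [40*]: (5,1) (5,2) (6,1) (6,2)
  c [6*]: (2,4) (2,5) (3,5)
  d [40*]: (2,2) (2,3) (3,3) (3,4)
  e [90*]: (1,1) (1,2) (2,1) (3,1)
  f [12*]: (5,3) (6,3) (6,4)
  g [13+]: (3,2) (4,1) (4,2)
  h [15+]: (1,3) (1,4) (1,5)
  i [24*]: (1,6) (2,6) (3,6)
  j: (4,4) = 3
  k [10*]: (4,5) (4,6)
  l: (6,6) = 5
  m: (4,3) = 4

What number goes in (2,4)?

Cage m is given, which forces (4,3) = 4.
Cage j is a single given cell; hence (4,4) = 3.
L is a freebie, leaving (6,6) = 5.
The two cells of cage k must have product 10; hence (4,5) = 5.
Column 6 now contains 5; hence (4,6) = 2.
Cage g needs sum 13, which forces (3,2) = 6.
2 is placed in row 4; hence (4,1) = 6.
Cage g has sum 13, leaving (4,2) = 1.
Cage e needs product 90, leaving (1,2) = 3.
In row 1, 1 can only go at (1,6), so (1,6) = 1.
The 3 cells of cage i must have product 24, so (2,6) = 6.
1 is placed in column 6, leaving (3,6) = 4.
4 is placed in column 6, leaving (5,6) = 3.
The 4 cells of cage d must have product 40; hence (2,2) = 4.
Column 2 now contains 4, leaving (6,2) = 2.
2 is placed in column 2; hence (5,2) = 5.
Row 1 needs a 2, and only (1,1) is open for it.
The only place for 3 in row 6 is (6,3).
The 3 cells of cage f must have product 12, which forces (5,3) = 1.
Cage f needs product 12, which forces (6,4) = 4.
4 is placed in row 6, leaving (6,5) = 6.
6 is placed in column 5, so (1,5) = 4.
The 4 cells of cage d must have product 40, so (3,4) = 1.
1 is placed in row 5, leaving (5,1) = 4.
Column 4 now contains 4, leaving (5,4) = 6.
6 is placed in column 5, which forces (5,5) = 2.
4 is placed in row 6; hence (6,1) = 1.
The 3 cells of cage h must have sum 15, leaving (1,3) = 6.
Column 4 already has 6, so (1,4) = 5.
Column 4 now contains 1, so (2,4) = 2.
Cage c has product 6, so (2,5) = 1.
Column 5 now contains 2, which forces (3,5) = 3.
Cage e needs product 90, which forces (2,1) = 3.
2 is placed in row 2, which forces (2,3) = 5.
3 is placed in row 3; hence (3,1) = 5.
Cage d has product 40, so (3,3) = 2.
Completed grid: 2 3 6 5 4 1 / 3 4 5 2 1 6 / 5 6 2 1 3 4 / 6 1 4 3 5 2 / 4 5 1 6 2 3 / 1 2 3 4 6 5.

2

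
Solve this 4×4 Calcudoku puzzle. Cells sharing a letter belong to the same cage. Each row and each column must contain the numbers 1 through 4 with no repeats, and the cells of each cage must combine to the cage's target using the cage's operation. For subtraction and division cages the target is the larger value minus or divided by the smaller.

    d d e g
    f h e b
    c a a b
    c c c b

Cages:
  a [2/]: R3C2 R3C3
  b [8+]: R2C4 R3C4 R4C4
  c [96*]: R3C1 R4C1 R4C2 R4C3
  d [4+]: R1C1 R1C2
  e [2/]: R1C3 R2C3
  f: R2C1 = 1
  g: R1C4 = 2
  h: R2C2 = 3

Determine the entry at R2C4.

G is a freebie; hence R1C4 = 2.
F is a freebie; hence R2C1 = 1.
Cage h is given, which forces R2C2 = 3.
3 is placed in row 2, leaving R2C4 = 4.
The 4 cells of cage c must have product 96, so R3C1 = 4.
1 is placed in column 1, so R1C1 = 3.
Column 2 now contains 3; hence R1C2 = 1.
Row 1 now contains 1, so R1C3 = 4.
Row 2 already has 4, which forces R2C3 = 2.
1 is placed in column 2, so R3C2 = 2.
Column 3 now contains 2; hence R3C3 = 1.
1 is placed in row 3; hence R3C4 = 3.
Column 1 already has 3; hence R4C1 = 2.
2 is placed in column 2, which forces R4C2 = 4.
Column 3 now contains 2, so R4C3 = 3.
3 is placed in column 4, so R4C4 = 1.
The full grid is 3 1 4 2 / 1 3 2 4 / 4 2 1 3 / 2 4 3 1.

4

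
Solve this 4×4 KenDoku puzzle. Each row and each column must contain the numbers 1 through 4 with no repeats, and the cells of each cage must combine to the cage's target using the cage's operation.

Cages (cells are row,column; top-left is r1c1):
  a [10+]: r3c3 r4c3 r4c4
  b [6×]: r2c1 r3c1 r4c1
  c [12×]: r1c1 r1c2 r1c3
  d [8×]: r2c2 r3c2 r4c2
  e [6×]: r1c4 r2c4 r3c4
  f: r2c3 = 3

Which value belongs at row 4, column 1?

3

F is a freebie, which forces r2c3 = 3.
Column 3 already has 3, which forces r3c3 = 4.
Column 3 now contains 4, leaving r4c3 = 2.
Column 3 now contains 4, which forces r1c3 = 1.
Cage a has sum 10; hence r4c4 = 4.
Cage d needs product 8, so r2c2 = 4.
Cage d needs product 8; hence r3c2 = 2.
Row 4 now contains 4, so r4c2 = 1.
Cage c has product 12, leaving r1c1 = 4.
Column 2 now contains 4, which forces r1c2 = 3.
Row 1 already has 3, leaving r1c4 = 2.
Cage b needs product 6; hence r2c1 = 2.
Column 4 already has 2, which forces r2c4 = 1.
Cage b has product 6; hence r3c1 = 1.
Column 4 already has 1; hence r3c4 = 3.
1 is placed in row 4, so r4c1 = 3.
Filled in: 4 3 1 2 / 2 4 3 1 / 1 2 4 3 / 3 1 2 4.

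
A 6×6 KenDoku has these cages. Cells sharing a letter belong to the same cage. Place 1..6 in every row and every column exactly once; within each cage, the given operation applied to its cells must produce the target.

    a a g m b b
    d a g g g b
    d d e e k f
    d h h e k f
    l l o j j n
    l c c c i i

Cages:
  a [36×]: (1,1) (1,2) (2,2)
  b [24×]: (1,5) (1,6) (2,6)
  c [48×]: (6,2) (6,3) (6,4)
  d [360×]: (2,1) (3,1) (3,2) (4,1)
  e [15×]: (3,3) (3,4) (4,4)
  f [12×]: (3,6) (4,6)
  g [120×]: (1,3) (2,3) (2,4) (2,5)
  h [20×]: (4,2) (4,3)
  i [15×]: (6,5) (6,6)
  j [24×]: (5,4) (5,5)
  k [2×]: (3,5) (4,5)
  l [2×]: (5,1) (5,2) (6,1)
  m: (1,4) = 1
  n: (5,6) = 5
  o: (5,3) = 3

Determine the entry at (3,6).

Cage m is given, which forces (1,4) = 1.
Cage l has product 2, leaving (5,1) = 2.
Cage l needs product 2, leaving (5,2) = 1.
Cage o is a single given cell; hence (5,3) = 3.
N is a freebie, so (5,6) = 5.
Cage l needs product 2; hence (6,1) = 1.
Column 6 now contains 5, leaving (6,6) = 3.
The 3 cells of cage e must have product 15; hence (3,3) = 1.
Row 3 now contains 1, which forces (3,5) = 2.
Row 3 now contains 2, leaving (3,6) = 6.
2 is placed in column 5; hence (4,5) = 1.
Column 6 already has 6, so (4,6) = 2.
3 is placed in row 6, which forces (6,5) = 5.
Cage b needs product 24; hence (1,5) = 6.
2 is placed in column 6, so (1,6) = 4.
The 3 cells of cage b must have product 24; hence (2,6) = 1.
Column 5 already has 6, so (5,5) = 4.
Row 1 now contains 6, so (1,1) = 3.
Cage a needs product 36, which forces (1,2) = 2.
Row 1 now contains 2, which forces (1,3) = 5.
Cage a needs product 36, leaving (2,2) = 6.
Column 5 already has 4, so (2,5) = 3.
5 is placed in column 3, which forces (4,3) = 4.
4 is placed in row 5, so (5,4) = 6.
6 is placed in column 2, so (6,2) = 4.
Row 6 now contains 4, which forces (6,4) = 2.
4 is placed in column 3, which forces (2,3) = 2.
The 4 cells of cage g must have product 120, which forces (2,4) = 4.
Cage d needs product 360; hence (3,2) = 3.
Row 3 now contains 3, which forces (3,4) = 5.
Cage d needs product 360, leaving (4,1) = 6.
Row 4 now contains 4, leaving (4,2) = 5.
5 is placed in column 4, leaving (4,4) = 3.
2 is placed in row 6, leaving (6,3) = 6.
4 is placed in row 2, leaving (2,1) = 5.
5 is placed in row 3, leaving (3,1) = 4.
The full grid is 3 2 5 1 6 4 / 5 6 2 4 3 1 / 4 3 1 5 2 6 / 6 5 4 3 1 2 / 2 1 3 6 4 5 / 1 4 6 2 5 3.

6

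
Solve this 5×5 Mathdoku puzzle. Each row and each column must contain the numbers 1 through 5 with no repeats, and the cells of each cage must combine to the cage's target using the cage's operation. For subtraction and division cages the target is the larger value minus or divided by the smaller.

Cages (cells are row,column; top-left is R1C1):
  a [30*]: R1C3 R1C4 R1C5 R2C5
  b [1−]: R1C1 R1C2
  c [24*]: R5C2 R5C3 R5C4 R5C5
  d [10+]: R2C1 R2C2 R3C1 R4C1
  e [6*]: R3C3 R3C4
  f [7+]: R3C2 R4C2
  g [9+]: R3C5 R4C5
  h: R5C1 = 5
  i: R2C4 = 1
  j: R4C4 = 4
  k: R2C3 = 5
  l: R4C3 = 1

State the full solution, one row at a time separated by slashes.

K is a freebie, so R2C3 = 5.
Cage i is given; hence R2C4 = 1.
Cage l is a single given cell; hence R4C3 = 1.
Cage j is given; hence R4C4 = 4.
Row 4 already has 4, which forces R4C5 = 5.
H is a freebie; hence R5C1 = 5.
The 4 cells of cage a must have product 30; hence R1C4 = 5.
Cage a has product 30, which forces R1C5 = 1.
Cage d needs sum 10, leaving R3C1 = 1.
5 is placed in column 5, so R3C5 = 4.
Row 3 now contains 4; hence R3C2 = 5.
Cage f's pair has sum 7, leaving R4C2 = 2.
Cage c needs product 24, leaving R5C2 = 1.
The 4 cells of cage c must have product 24, leaving R5C3 = 4.
Cage d needs sum 10, leaving R2C1 = 2.
Cage d needs sum 10, which forces R2C2 = 4.
2 is placed in row 2; hence R2C5 = 3.
Row 4 now contains 2, so R4C1 = 3.
Column 5 already has 3; hence R5C5 = 2.
3 is placed in column 1, leaving R1C1 = 4.
Column 2 already has 4, which forces R1C2 = 3.
Cage a has product 30, so R1C3 = 2.
Column 3 already has 2; hence R3C3 = 3.
Row 3 already has 3, leaving R3C4 = 2.
Row 5 now contains 2; hence R5C4 = 3.

4 3 2 5 1 / 2 4 5 1 3 / 1 5 3 2 4 / 3 2 1 4 5 / 5 1 4 3 2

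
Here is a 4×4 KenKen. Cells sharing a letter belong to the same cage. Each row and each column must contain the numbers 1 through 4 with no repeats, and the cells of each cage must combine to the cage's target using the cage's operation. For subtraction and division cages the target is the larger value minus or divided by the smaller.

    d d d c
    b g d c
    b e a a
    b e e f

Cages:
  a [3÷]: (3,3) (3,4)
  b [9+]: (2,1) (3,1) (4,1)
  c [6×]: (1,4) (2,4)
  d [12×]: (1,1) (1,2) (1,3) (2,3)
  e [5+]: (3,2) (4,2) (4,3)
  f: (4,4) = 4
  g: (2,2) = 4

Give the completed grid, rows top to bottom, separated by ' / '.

Cage g is a single given cell, leaving (2,2) = 4.
Cage f is a single given cell, so (4,4) = 4.
Cage b has sum 9, so (3,1) = 4.
Row 1 needs a 4, and only (1,3) is open for it.
Cage d has product 12, which forces (2,3) = 1.
Column 3 now contains 1; hence (3,3) = 3.
3 is placed in row 3, leaving (3,4) = 1.
Column 3 now contains 1, which forces (4,3) = 2.
Cage b needs sum 9; hence (2,1) = 2.
2 is placed in row 2, leaving (2,4) = 3.
1 is placed in row 3, so (3,2) = 2.
Row 4 already has 2, which forces (4,1) = 3.
Cage e needs sum 5, leaving (4,2) = 1.
Column 1 now contains 3, which forces (1,1) = 1.
1 is placed in column 2; hence (1,2) = 3.
Column 4 already has 3, so (1,4) = 2.

1 3 4 2 / 2 4 1 3 / 4 2 3 1 / 3 1 2 4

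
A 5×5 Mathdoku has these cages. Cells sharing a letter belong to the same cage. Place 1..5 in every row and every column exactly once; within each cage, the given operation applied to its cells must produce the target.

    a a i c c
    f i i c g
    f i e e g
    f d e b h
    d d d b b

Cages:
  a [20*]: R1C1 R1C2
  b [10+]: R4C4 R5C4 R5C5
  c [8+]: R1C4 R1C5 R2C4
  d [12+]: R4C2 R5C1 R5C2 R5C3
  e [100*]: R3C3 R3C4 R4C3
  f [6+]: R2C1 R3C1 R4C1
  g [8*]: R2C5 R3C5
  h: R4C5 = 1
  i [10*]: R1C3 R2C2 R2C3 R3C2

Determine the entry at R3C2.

1

Cage e needs product 100, leaving R3C3 = 4.
Cage e has product 100, leaving R3C4 = 5.
4 is placed in row 3, so R3C5 = 2.
Cage e has product 100, so R4C3 = 5.
H is a freebie, leaving R4C5 = 1.
Cage i has product 10, so R2C2 = 5.
Column 5 now contains 2; hence R2C5 = 4.
Row 3 already has 2, so R3C2 = 1.
The two cells of cage a must have product 20, leaving R1C1 = 5.
Column 2 already has 5; hence R1C2 = 4.
Row 1 now contains 5; hence R1C5 = 3.
Cage f has sum 6, so R2C1 = 1.
Row 2 already has 1, leaving R2C3 = 2.
2 is placed in row 2, leaving R2C4 = 3.
Row 3 already has 1, leaving R3C1 = 3.
The 3 cells of cage f must have sum 6, so R4C1 = 2.
2 is placed in row 4; hence R4C2 = 3.
2 is placed in row 4, so R4C4 = 4.
Column 1 now contains 2, leaving R5C1 = 4.
3 is placed in column 2, leaving R5C2 = 2.
Row 5 now contains 2; hence R5C4 = 1.
3 is placed in column 5, leaving R5C5 = 5.
Column 3 now contains 2, leaving R1C3 = 1.
Column 4 already has 1, which forces R1C4 = 2.
1 is placed in row 5; hence R5C3 = 3.
The full grid is 5 4 1 2 3 / 1 5 2 3 4 / 3 1 4 5 2 / 2 3 5 4 1 / 4 2 3 1 5.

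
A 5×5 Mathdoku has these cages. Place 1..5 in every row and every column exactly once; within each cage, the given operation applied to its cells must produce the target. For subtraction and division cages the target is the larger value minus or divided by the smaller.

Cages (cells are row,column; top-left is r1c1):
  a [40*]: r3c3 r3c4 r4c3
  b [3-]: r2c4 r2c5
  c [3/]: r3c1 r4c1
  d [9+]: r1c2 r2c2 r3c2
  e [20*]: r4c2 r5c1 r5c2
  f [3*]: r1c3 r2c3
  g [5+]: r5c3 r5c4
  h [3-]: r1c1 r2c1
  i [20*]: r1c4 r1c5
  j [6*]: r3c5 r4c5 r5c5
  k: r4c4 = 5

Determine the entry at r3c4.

2

K is a freebie; hence r4c4 = 5.
Column 4 now contains 5, leaving r1c4 = 4.
Cage i needs two cells with product 20; hence r1c5 = 5.
Cage a needs product 40, so r3c3 = 5.
Column 4 already has 4, leaving r3c4 = 2.
Column 4 already has 2, leaving r2c4 = 1.
The two cells of cage b must have difference 3, which forces r2c5 = 4.
Cage a has product 40, so r4c3 = 4.
4 is placed in column 3, so r5c3 = 2.
1 is placed in column 4; hence r5c4 = 3.
3 is placed in row 5, leaving r5c5 = 1.
The two cells of cage h must have difference 3; hence r1c1 = 2.
Cage f needs two cells with product 3, so r1c3 = 1.
Row 2 already has 4; hence r2c1 = 5.
1 is placed in row 2, so r2c3 = 3.
Column 5 already has 1; hence r3c5 = 3.
Cage e has product 20; hence r4c2 = 1.
Cage j has product 6, leaving r4c5 = 2.
Column 1 now contains 5, which forces r5c1 = 4.
Row 5 already has 4; hence r5c2 = 5.
1 is placed in row 1, which forces r1c2 = 3.
3 is placed in row 2, leaving r2c2 = 2.
Row 3 already has 3, so r3c1 = 1.
1 is placed in column 2, so r3c2 = 4.
1 is placed in row 4, so r4c1 = 3.
Filled in: 2 3 1 4 5 / 5 2 3 1 4 / 1 4 5 2 3 / 3 1 4 5 2 / 4 5 2 3 1.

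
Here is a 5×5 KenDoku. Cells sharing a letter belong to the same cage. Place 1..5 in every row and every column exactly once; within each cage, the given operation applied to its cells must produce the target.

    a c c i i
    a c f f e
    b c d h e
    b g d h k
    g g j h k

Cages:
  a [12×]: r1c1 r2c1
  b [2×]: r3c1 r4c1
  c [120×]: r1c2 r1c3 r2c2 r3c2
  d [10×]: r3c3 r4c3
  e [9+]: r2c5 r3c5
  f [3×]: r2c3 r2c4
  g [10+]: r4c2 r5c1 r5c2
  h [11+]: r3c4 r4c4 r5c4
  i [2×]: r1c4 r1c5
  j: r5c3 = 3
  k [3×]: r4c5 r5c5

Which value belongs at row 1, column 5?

Cage j is a single given cell, which forces r5c3 = 3.
3 is placed in row 5, so r5c5 = 1.
The two cells of cage i must have product 2, leaving r1c4 = 1.
Column 5 now contains 1; hence r1c5 = 2.
3 is placed in column 3, leaving r2c3 = 1.
The two cells of cage f must have product 3, leaving r2c4 = 3.
Column 5 now contains 1, leaving r4c5 = 3.
The two cells of cage a must have product 12; hence r1c1 = 3.
3 is placed in row 2, leaving r2c1 = 4.
4 is placed in row 2, so r2c5 = 5.
Column 5 now contains 5; hence r3c5 = 4.
Column 1 now contains 4, so r5c1 = 5.
5 is placed in row 2, so r2c2 = 2.
Cage c has product 120, which forces r3c2 = 3.
Cage g has sum 10, which forces r4c2 = 1.
Cage g needs sum 10; hence r5c2 = 4.
4 is placed in row 5, which forces r5c4 = 2.
Column 2 now contains 4, so r1c2 = 5.
The 4 cells of cage c must have product 120, which forces r1c3 = 4.
The two cells of cage b must have product 2, leaving r3c1 = 1.
Column 4 now contains 2; hence r3c4 = 5.
1 is placed in row 4, leaving r4c1 = 2.
Row 4 now contains 2, which forces r4c3 = 5.
Cage h has sum 11, so r4c4 = 4.
Row 3 already has 5, so r3c3 = 2.
Filled in: 3 5 4 1 2 / 4 2 1 3 5 / 1 3 2 5 4 / 2 1 5 4 3 / 5 4 3 2 1.

2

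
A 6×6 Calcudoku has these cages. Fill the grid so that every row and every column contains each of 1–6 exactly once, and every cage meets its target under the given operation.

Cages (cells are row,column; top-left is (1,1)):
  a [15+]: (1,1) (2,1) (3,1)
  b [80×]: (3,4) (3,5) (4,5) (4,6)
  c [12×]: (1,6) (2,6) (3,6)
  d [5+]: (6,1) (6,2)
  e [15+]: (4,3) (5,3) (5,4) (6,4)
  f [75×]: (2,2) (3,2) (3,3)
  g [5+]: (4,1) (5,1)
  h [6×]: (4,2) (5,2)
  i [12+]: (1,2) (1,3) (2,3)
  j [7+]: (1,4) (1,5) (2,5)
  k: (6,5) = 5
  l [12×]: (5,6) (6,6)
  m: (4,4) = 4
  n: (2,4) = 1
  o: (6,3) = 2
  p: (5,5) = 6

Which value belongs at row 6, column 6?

3

The 3 cells of cage f must have product 75, so (2,2) = 5.
Cage n is a single given cell, leaving (2,4) = 1.
Cage f has product 75; hence (3,2) = 3.
Cage f needs product 75; hence (3,3) = 5.
M is a freebie, leaving (4,4) = 4.
Cage p is given, which forces (5,5) = 6.
O is a freebie, leaving (6,3) = 2.
K is a freebie, which forces (6,5) = 5.
Cage a has sum 15, which forces (1,1) = 5.
Cage i needs sum 12, which forces (1,2) = 2.
Row 1 now contains 2, which forces (1,4) = 3.
Row 1 now contains 3; hence (1,5) = 1.
4 is placed in column 4; hence (3,4) = 2.
The 4 cells of cage b must have product 80; hence (3,5) = 4.
Cage h's pair has product 6; hence (4,2) = 6.
Cage b has product 80, so (4,5) = 2.
Cage b has product 80, leaving (4,6) = 5.
Cage h needs two cells with product 6; hence (5,2) = 1.
Column 4 now contains 2, leaving (5,4) = 5.
Column 2 now contains 1, so (6,2) = 4.
3 is placed in column 4, leaving (6,4) = 6.
6 is placed in row 6, leaving (6,6) = 3.
The 3 cells of cage c must have product 12, so (1,6) = 6.
The 3 cells of cage a must have sum 15, so (2,1) = 4.
4 is placed in row 2, leaving (2,3) = 6.
Column 5 now contains 2, leaving (2,5) = 3.
Cage c needs product 12, so (2,6) = 2.
4 is placed in row 3, which forces (3,1) = 6.
Cage c needs product 12, leaving (3,6) = 1.
The 4 cells of cage e must have sum 15; hence (4,3) = 1.
Column 1 now contains 4; hence (5,1) = 2.
The 4 cells of cage e must have sum 15, so (5,3) = 3.
The two cells of cage l must have product 12, leaving (5,6) = 4.
4 is placed in row 6; hence (6,1) = 1.
6 is placed in row 1, which forces (1,3) = 4.
Row 4 already has 1, so (4,1) = 3.
Filled in: 5 2 4 3 1 6 / 4 5 6 1 3 2 / 6 3 5 2 4 1 / 3 6 1 4 2 5 / 2 1 3 5 6 4 / 1 4 2 6 5 3.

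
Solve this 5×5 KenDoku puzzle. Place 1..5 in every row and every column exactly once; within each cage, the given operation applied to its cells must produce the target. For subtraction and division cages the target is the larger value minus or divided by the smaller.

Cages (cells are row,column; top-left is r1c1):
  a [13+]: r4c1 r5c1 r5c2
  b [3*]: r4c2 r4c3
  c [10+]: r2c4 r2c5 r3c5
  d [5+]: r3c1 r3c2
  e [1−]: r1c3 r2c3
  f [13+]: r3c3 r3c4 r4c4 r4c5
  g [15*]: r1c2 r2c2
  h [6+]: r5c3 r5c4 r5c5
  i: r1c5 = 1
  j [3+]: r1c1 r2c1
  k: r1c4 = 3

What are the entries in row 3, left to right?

3 2 1 5 4

Cage k is given, which forces r1c4 = 3.
Cage i is a single given cell, leaving r1c5 = 1.
Row 1 already has 1; hence r1c1 = 2.
Row 1 already has 3, which forces r1c2 = 5.
Row 1 already has 5, which forces r1c3 = 4.
The two cells of cage j must have sum 3, leaving r2c1 = 1.
Cage g needs two cells with product 15, so r2c2 = 3.
Row 2 already has 3; hence r2c3 = 5.
Column 2 now contains 3, so r4c2 = 1.
Row 4 already has 1, leaving r4c3 = 3.
Column 2 now contains 5, leaving r5c2 = 4.
The 3 cells of cage c must have sum 10, leaving r2c4 = 4.
Cage c has sum 10; hence r2c5 = 2.
The two cells of cage d must have sum 5, leaving r3c1 = 3.
Column 2 already has 4, leaving r3c2 = 2.
Row 3 now contains 2, so r3c3 = 1.
Column 4 now contains 4, which forces r3c4 = 5.
Cage c has sum 10, leaving r3c5 = 4.
Cage a has sum 13, so r4c1 = 4.
Column 4 now contains 5; hence r4c4 = 2.
Column 5 now contains 4, which forces r4c5 = 5.
Cage a has sum 13, leaving r5c1 = 5.
1 is placed in column 3, so r5c3 = 2.
Column 4 already has 2; hence r5c4 = 1.
The 3 cells of cage h must have sum 6; hence r5c5 = 3.
The full grid is 2 5 4 3 1 / 1 3 5 4 2 / 3 2 1 5 4 / 4 1 3 2 5 / 5 4 2 1 3.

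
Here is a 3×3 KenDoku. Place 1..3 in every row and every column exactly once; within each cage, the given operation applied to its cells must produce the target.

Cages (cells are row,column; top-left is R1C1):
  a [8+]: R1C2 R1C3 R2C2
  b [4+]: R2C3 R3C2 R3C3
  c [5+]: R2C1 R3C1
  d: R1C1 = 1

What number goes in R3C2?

1

Cage d is a single given cell, which forces R1C1 = 1.
Cage a has sum 8; hence R1C2 = 2.
Cage a has sum 8; hence R1C3 = 3.
The 3 cells of cage a must have sum 8; hence R2C2 = 3.
Cage b needs sum 4, which forces R2C3 = 1.
Cage b has sum 4, so R3C2 = 1.
Cage b has sum 4, which forces R3C3 = 2.
3 is placed in row 2; hence R2C1 = 2.
Row 3 now contains 2, so R3C1 = 3.
The full grid is 1 2 3 / 2 3 1 / 3 1 2.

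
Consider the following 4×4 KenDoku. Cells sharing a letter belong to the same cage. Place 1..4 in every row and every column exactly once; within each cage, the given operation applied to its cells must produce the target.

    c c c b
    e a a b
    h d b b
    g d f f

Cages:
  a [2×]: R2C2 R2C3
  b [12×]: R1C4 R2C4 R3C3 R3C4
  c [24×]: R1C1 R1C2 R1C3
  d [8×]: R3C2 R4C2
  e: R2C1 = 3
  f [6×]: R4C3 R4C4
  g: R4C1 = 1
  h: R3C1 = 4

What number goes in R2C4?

4

Cage e is given, so R2C1 = 3.
Cage h is given; hence R3C1 = 4.
Row 3 already has 4, so R3C2 = 2.
Row 3 already has 2, leaving R3C3 = 1.
1 is placed in row 3, which forces R3C4 = 3.
Cage g is a single given cell; hence R4C1 = 1.
Column 2 already has 2, which forces R4C2 = 4.
Column 4 now contains 3, leaving R4C4 = 2.
4 is placed in column 1, leaving R1C1 = 2.
4 is placed in column 2, which forces R1C2 = 3.
Cage c needs product 24, so R1C3 = 4.
4 is placed in row 1, so R1C4 = 1.
Column 2 already has 2, so R2C2 = 1.
Column 3 already has 1; hence R2C3 = 2.
1 is placed in column 4, leaving R2C4 = 4.
Row 4 now contains 2, so R4C3 = 3.
The full grid is 2 3 4 1 / 3 1 2 4 / 4 2 1 3 / 1 4 3 2.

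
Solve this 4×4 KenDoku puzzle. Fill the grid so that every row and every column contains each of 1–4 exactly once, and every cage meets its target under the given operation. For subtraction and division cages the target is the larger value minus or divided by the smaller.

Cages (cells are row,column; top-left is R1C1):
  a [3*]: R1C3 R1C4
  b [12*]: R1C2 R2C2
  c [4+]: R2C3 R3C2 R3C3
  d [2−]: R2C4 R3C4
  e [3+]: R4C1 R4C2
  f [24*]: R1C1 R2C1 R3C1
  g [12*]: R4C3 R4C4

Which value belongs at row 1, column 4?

Cage c needs sum 4, which forces R2C3 = 1.
Cage c needs sum 4, leaving R3C2 = 1.
Cage c has sum 4, so R3C3 = 2.
Column 2 already has 1, leaving R4C2 = 2.
Column 3 already has 1, which forces R1C3 = 3.
The two cells of cage a must have product 3, leaving R1C4 = 1.
Cage d's pair has difference 2; hence R2C4 = 2.
The two cells of cage d must have difference 2, leaving R3C4 = 4.
Row 4 already has 2, leaving R4C1 = 1.
Column 3 already has 3; hence R4C3 = 4.
4 is placed in column 4; hence R4C4 = 3.
Cage f has product 24, which forces R1C1 = 2.
3 is placed in row 1, so R1C2 = 4.
Cage f has product 24; hence R2C1 = 4.
Cage b's pair has product 12, so R2C2 = 3.
4 is placed in row 3, which forces R3C1 = 3.
Completed grid: 2 4 3 1 / 4 3 1 2 / 3 1 2 4 / 1 2 4 3.

1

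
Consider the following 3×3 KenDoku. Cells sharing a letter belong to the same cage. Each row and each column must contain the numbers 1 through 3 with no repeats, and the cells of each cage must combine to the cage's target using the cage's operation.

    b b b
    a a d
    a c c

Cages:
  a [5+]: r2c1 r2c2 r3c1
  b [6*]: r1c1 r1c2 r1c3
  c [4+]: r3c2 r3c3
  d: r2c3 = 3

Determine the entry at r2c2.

D is a freebie, leaving r2c3 = 3.
3 is placed in column 3, so r3c3 = 1.
Column 3 already has 1, which forces r1c3 = 2.
3 is placed in row 2, leaving r2c1 = 1.
The 3 cells of cage a must have sum 5, so r2c2 = 2.
Row 3 already has 1, so r3c1 = 2.
Row 3 already has 1, which forces r3c2 = 3.
1 is placed in column 1, leaving r1c1 = 3.
Column 2 already has 3, so r1c2 = 1.
Filled in: 3 1 2 / 1 2 3 / 2 3 1.

2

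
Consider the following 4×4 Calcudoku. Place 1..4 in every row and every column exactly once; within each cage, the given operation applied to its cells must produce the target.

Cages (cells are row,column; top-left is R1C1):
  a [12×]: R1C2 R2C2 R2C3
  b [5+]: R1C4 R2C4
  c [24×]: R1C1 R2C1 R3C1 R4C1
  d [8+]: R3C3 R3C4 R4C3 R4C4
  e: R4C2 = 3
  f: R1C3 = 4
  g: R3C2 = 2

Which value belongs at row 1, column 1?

Cage f is given, so R1C3 = 4.
G is a freebie; hence R3C2 = 2.
E is a freebie, leaving R4C2 = 3.
Column 2 now contains 3, leaving R1C2 = 1.
Cage a has product 12, leaving R2C2 = 4.
Cage a has product 12, which forces R2C3 = 3.
Row 2 already has 3, which forces R2C4 = 2.
Cage d has sum 8, so R3C3 = 1.
The 4 cells of cage d must have sum 8; hence R3C4 = 4.
Cage d has sum 8, so R4C3 = 2.
Cage d needs sum 8; hence R4C4 = 1.
The 4 cells of cage c must have product 24, leaving R1C1 = 2.
Column 4 now contains 2; hence R1C4 = 3.
Row 2 now contains 2; hence R2C1 = 1.
Row 3 already has 4, so R3C1 = 3.
Row 4 now contains 1, leaving R4C1 = 4.
The full grid is 2 1 4 3 / 1 4 3 2 / 3 2 1 4 / 4 3 2 1.

2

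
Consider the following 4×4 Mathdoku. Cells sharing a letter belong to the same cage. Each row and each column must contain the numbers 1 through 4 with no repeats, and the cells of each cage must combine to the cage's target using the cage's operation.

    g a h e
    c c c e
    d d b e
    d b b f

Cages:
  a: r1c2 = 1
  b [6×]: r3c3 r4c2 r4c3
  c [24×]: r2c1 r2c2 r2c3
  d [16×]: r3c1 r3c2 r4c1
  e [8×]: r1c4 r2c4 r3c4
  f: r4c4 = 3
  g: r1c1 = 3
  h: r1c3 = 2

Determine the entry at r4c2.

2

Cage g is given, so r1c1 = 3.
Cage a is given, which forces r1c2 = 1.
H is a freebie, which forces r1c3 = 2.
Row 1 now contains 2, so r1c4 = 4.
F is a freebie, which forces r4c4 = 3.
Cage b has product 6; hence r3c3 = 3.
3 is placed in row 4, leaving r4c2 = 2.
3 is placed in row 4, which forces r4c3 = 1.
The 3 cells of cage c must have product 24, leaving r2c1 = 2.
Cage c has product 24, so r2c2 = 3.
Column 3 now contains 3, which forces r2c3 = 4.
2 is placed in row 2, so r2c4 = 1.
Cage d needs product 16, leaving r3c1 = 1.
2 is placed in column 2, so r3c2 = 4.
Column 4 already has 1, leaving r3c4 = 2.
Row 4 already has 2; hence r4c1 = 4.
Completed grid: 3 1 2 4 / 2 3 4 1 / 1 4 3 2 / 4 2 1 3.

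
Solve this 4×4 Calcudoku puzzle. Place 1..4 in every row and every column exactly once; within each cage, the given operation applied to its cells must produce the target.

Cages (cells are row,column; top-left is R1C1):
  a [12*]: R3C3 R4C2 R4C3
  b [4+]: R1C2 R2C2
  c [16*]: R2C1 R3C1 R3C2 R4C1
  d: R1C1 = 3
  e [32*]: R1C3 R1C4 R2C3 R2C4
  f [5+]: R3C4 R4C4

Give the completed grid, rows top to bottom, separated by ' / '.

3 1 2 4 / 2 3 4 1 / 4 2 1 3 / 1 4 3 2

D is a freebie, leaving R1C1 = 3.
3 is placed in row 1, so R1C2 = 1.
1 is placed in column 2, so R2C2 = 3.
The 4 cells of cage c must have product 16, leaving R3C2 = 2.
Column 2 already has 2, so R4C2 = 4.
The only place for 2 in row 2 is R2C1.
The 4 cells of cage c must have product 16, so R3C1 = 4.
Row 3 now contains 4, which forces R3C4 = 3.
Column 1 already has 2, leaving R4C1 = 1.
1 is placed in row 4, which forces R4C3 = 3.
1 is placed in row 4, which forces R4C4 = 2.
Cage e has product 32, so R1C3 = 2.
Column 4 now contains 2; hence R1C4 = 4.
Cage e has product 32, so R2C3 = 4.
The 4 cells of cage e must have product 32, leaving R2C4 = 1.
Row 3 already has 3, leaving R3C3 = 1.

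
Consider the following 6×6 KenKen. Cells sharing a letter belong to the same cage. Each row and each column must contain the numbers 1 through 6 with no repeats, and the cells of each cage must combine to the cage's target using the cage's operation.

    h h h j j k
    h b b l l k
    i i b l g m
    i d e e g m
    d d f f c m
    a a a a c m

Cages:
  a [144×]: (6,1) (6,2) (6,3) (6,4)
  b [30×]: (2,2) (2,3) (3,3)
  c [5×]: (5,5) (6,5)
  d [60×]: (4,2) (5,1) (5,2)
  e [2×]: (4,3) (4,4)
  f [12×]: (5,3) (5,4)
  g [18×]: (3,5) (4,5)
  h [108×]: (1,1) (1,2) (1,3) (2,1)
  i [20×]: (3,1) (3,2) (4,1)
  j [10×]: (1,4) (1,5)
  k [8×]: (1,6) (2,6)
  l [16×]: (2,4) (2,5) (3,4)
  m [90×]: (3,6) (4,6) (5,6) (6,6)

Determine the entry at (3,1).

1

The only place for 4 in row 1 is (1,6).
4 is placed in column 6; hence (2,6) = 2.
Cage l needs product 16; hence (2,4) = 1.
2 is placed in row 2; hence (2,5) = 4.
The 3 cells of cage l must have product 16; hence (3,4) = 4.
Column 4 already has 1, leaving (4,4) = 2.
Column 4 now contains 2, which forces (1,4) = 5.
Cage j's pair has product 10, which forces (1,5) = 2.
Cage i needs product 20, so (4,1) = 4.
Row 4 now contains 2, so (4,3) = 1.
Cage h needs product 108, leaving (2,1) = 6.
1 is placed in column 3, leaving (3,3) = 2.
Column 3 now contains 2, leaving (5,3) = 4.
Cage f's pair has product 12, so (5,4) = 3.
Cage a needs product 144, leaving (6,1) = 2.
Cage a has product 144, leaving (6,2) = 4.
Column 4 already has 3, which forces (6,4) = 6.
Cage d needs product 60; hence (4,2) = 6.
Row 4 now contains 6; hence (4,5) = 3.
Row 4 already has 3; hence (4,6) = 5.
Column 1 now contains 2, which forces (5,1) = 5.
The 3 cells of cage d must have product 60, so (5,2) = 2.
5 is placed in row 5, which forces (5,5) = 1.
Row 5 now contains 1, so (5,6) = 6.
6 is placed in row 6, so (6,3) = 3.
1 is placed in column 5, so (6,5) = 5.
3 is placed in row 6, so (6,6) = 1.
Column 3 now contains 3; hence (1,3) = 6.
Cage b has product 30, so (2,2) = 3.
Column 3 now contains 3, so (2,3) = 5.
5 is placed in column 1; hence (3,1) = 1.
Cage i needs product 20, which forces (3,2) = 5.
Column 5 already has 3, so (3,5) = 6.
Column 6 now contains 1; hence (3,6) = 3.
Column 1 now contains 1, leaving (1,1) = 3.
Column 2 already has 3, leaving (1,2) = 1.
Filled in: 3 1 6 5 2 4 / 6 3 5 1 4 2 / 1 5 2 4 6 3 / 4 6 1 2 3 5 / 5 2 4 3 1 6 / 2 4 3 6 5 1.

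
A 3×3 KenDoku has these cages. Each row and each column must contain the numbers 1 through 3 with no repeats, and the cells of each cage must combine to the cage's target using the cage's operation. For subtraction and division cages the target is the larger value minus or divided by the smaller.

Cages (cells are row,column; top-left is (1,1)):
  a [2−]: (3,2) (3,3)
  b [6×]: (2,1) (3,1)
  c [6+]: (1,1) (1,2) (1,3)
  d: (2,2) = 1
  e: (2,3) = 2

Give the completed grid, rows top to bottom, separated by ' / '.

1 2 3 / 3 1 2 / 2 3 1

Cage d is a single given cell, leaving (2,2) = 1.
E is a freebie, leaving (2,3) = 2.
Column 2 already has 1; hence (3,2) = 3.
Row 3 already has 3, leaving (3,3) = 1.
Cage c needs sum 6, so (1,1) = 1.
Column 2 now contains 3, so (1,2) = 2.
Column 3 already has 1; hence (1,3) = 3.
Row 2 now contains 2, so (2,1) = 3.
Row 3 already has 3, which forces (3,1) = 2.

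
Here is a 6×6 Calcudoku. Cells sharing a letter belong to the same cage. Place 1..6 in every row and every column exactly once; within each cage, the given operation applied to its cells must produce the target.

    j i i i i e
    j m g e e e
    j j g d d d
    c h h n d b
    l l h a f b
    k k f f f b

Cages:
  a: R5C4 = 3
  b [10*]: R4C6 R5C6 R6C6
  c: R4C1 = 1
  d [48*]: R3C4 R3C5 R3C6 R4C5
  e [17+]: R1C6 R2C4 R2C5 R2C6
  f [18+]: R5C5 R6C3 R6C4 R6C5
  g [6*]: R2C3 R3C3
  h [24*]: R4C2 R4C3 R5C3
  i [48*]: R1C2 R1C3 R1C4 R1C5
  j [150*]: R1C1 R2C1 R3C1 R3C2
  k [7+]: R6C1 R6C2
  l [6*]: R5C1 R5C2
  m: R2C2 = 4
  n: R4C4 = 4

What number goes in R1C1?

M is a freebie, leaving R2C2 = 4.
The 4 cells of cage j must have product 150; hence R3C2 = 5.
Cage c is a single given cell, which forces R4C1 = 1.
Cage n is a single given cell, which forces R4C4 = 4.
Cage a is given, so R5C4 = 3.
Cage l's pair has product 6; hence R5C1 = 6.
Cage l needs two cells with product 6, leaving R5C2 = 1.
Cage b needs product 10, which forces R6C6 = 1.
Row 4 needs a 5, and only R4C6 is open for it.
5 is placed in column 6, which forces R5C6 = 2.
2 is placed in row 5; hence R5C3 = 4.
Row 5 already has 4, leaving R5C5 = 5.
Cage i has product 48, leaving R1C5 = 4.
Cage d needs product 48, so R3C6 = 4.
The only place for 5 in row 1 is R1C1.
5 is placed in column 1, leaving R6C1 = 4.
The two cells of cage k must have sum 7, so R6C2 = 3.
3 is placed in column 2; hence R4C2 = 2.
Cage h has product 24, leaving R4C3 = 3.
Row 4 already has 2, so R4C5 = 6.
Column 5 now contains 6, leaving R6C5 = 2.
Column 2 already has 2, leaving R1C2 = 6.
The 4 cells of cage e must have sum 17, leaving R1C6 = 3.
The 4 cells of cage e must have sum 17, so R2C4 = 5.
Column 5 already has 2, which forces R2C5 = 3.
Cage e needs sum 17, so R2C6 = 6.
Cage d needs product 48, so R3C4 = 2.
Cage d needs product 48; hence R3C5 = 1.
5 is placed in column 4, which forces R6C4 = 6.
Cage i needs product 48; hence R1C3 = 2.
Column 4 already has 2, so R1C4 = 1.
Row 2 now contains 3, so R2C1 = 2.
Row 2 already has 6, which forces R2C3 = 1.
Row 3 now contains 2, which forces R3C1 = 3.
Row 3 now contains 1, which forces R3C3 = 6.
Row 6 now contains 6; hence R6C3 = 5.
The full grid is 5 6 2 1 4 3 / 2 4 1 5 3 6 / 3 5 6 2 1 4 / 1 2 3 4 6 5 / 6 1 4 3 5 2 / 4 3 5 6 2 1.

5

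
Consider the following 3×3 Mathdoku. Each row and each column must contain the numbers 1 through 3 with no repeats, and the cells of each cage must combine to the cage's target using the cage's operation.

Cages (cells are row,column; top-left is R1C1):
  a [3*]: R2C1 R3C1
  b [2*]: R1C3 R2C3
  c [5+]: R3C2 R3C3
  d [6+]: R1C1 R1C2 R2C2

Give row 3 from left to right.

1 2 3

Row 3 needs a 1, and only R3C1 is open for it.
1 is placed in column 1; hence R2C1 = 3.
Column 1 already has 3; hence R1C1 = 2.
Cage d has sum 6, so R1C2 = 3.
2 is placed in row 1, leaving R1C3 = 1.
Cage d has sum 6, so R2C2 = 1.
1 is placed in column 3, so R2C3 = 2.
Column 2 now contains 3, leaving R3C2 = 2.
2 is placed in column 3, leaving R3C3 = 3.
Completed grid: 2 3 1 / 3 1 2 / 1 2 3.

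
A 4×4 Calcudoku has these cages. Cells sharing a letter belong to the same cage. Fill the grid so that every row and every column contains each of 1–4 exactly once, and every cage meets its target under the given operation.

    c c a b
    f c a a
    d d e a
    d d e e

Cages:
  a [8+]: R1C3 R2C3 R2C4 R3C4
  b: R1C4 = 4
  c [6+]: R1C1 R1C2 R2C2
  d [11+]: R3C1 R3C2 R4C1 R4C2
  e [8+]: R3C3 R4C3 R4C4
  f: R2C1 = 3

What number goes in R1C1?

2

Cage b is given, leaving R1C4 = 4.
Cage f is a single given cell, leaving R2C1 = 3.
Cage c has sum 6; hence R1C2 = 3.
In row 2, 4 can only go at R2C3, so R2C3 = 4.
The 4 cells of cage a must have sum 8, so R1C3 = 1.
The 3 cells of cage e must have sum 8, so R3C3 = 3.
Cage e needs sum 8, so R4C3 = 2.
Cage e has sum 8; hence R4C4 = 3.
Row 1 already has 1, leaving R1C1 = 2.
Cage c needs sum 6, which forces R2C2 = 1.
Row 2 now contains 1; hence R2C4 = 2.
Column 1 already has 2, so R3C1 = 4.
Row 3 already has 4, which forces R3C2 = 2.
2 is placed in column 4, which forces R3C4 = 1.
4 is placed in column 1, which forces R4C1 = 1.
Column 2 already has 1, which forces R4C2 = 4.
Filled in: 2 3 1 4 / 3 1 4 2 / 4 2 3 1 / 1 4 2 3.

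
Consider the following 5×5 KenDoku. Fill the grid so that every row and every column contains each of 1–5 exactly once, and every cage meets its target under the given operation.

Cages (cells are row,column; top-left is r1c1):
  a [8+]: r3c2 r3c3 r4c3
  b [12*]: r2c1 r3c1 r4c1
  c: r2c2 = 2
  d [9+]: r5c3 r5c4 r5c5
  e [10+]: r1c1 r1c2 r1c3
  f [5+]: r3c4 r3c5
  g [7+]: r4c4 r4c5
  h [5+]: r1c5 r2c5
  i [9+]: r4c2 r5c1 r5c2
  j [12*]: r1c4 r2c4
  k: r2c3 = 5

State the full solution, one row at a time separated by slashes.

C is a freebie, leaving r2c2 = 2.
K is a freebie, leaving r2c3 = 5.
Row 3 needs a 5, and only r3c2 is open for it.
Cage e needs sum 10, so r1c1 = 5.
In column 1, 2 can only go at r5c1, so r5c1 = 2.
In row 5, 4 can only go at r5c2, so r5c2 = 4.
Column 2 already has 4, which forces r4c2 = 3.
Column 2 now contains 3; hence r1c2 = 1.
The 3 cells of cage e must have sum 10; hence r1c3 = 4.
Row 1 already has 4, leaving r1c4 = 3.
Row 1 already has 4; hence r1c5 = 2.
Column 4 now contains 3, so r2c4 = 4.
Column 5 already has 2, leaving r4c5 = 5.
The two cells of cage h must have sum 5; hence r2c5 = 3.
Column 5 already has 3, so r3c5 = 4.
Row 4 now contains 5; hence r4c4 = 2.
Cage d needs sum 9, which forces r5c4 = 5.
Column 5 already has 3; hence r5c5 = 1.
Row 2 already has 3, leaving r2c1 = 1.
The 3 cells of cage b must have product 12; hence r3c1 = 3.
The 3 cells of cage a must have sum 8, leaving r3c3 = 2.
2 is placed in column 4, so r3c4 = 1.
Cage b needs product 12, leaving r4c1 = 4.
Row 4 now contains 2, so r4c3 = 1.
1 is placed in row 5, leaving r5c3 = 3.

5 1 4 3 2 / 1 2 5 4 3 / 3 5 2 1 4 / 4 3 1 2 5 / 2 4 3 5 1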